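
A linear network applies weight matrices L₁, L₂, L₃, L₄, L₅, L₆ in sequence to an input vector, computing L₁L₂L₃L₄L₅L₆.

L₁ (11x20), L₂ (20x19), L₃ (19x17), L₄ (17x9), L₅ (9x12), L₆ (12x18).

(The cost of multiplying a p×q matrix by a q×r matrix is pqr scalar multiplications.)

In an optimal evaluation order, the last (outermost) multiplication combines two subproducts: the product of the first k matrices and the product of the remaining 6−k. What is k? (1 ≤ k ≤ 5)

Adjacent pairs: L₁L₂ = 11·20·19 = 4180; L₂L₃ = 20·19·17 = 6460; L₃L₄ = 19·17·9 = 2907; L₄L₅ = 17·9·12 = 1836; L₅L₆ = 9·12·18 = 1944.
Length 3: L₁..L₃: k=1: 0+6460+11·20·17=10200; k=2: 4180+0+11·19·17=7733 → min 7733 | L₂..L₄: k=2: 0+2907+20·19·9=6327; k=3: 6460+0+20·17·9=9520 → min 6327 | L₃..L₅: k=3: 0+1836+19·17·12=5712; k=4: 2907+0+19·9·12=4959 → min 4959 | L₄..L₆: k=4: 0+1944+17·9·18=4698; k=5: 1836+0+17·12·18=5508 → min 4698.
Length 4: L₁..L₄: k=1: 0+6327+11·20·9=8307; k=2: 4180+2907+11·19·9=8968; k=3: 7733+0+11·17·9=9416 → min 8307 | L₂..L₅: k=2: 0+4959+20·19·12=9519; k=3: 6460+1836+20·17·12=12376; k=4: 6327+0+20·9·12=8487 → min 8487 | L₃..L₆: k=3: 0+4698+19·17·18=10512; k=4: 2907+1944+19·9·18=7929; k=5: 4959+0+19·12·18=9063 → min 7929.
Length 5: L₁..L₅: k=1: 0+8487+11·20·12=11127; k=2: 4180+4959+11·19·12=11647; k=3: 7733+1836+11·17·12=11813; k=4: 8307+0+11·9·12=9495 → min 9495 | L₂..L₆: k=2: 0+7929+20·19·18=14769; k=3: 6460+4698+20·17·18=17278; k=4: 6327+1944+20·9·18=11511; k=5: 8487+0+20·12·18=12807 → min 11511.
Top-level splits: k=1: (L₁..L₁)·(L₂..L₆) → 0+11511+11·20·18 = 15471; k=2: (L₁..L₂)·(L₃..L₆) → 4180+7929+11·19·18 = 15871; k=3: (L₁..L₃)·(L₄..L₆) → 7733+4698+11·17·18 = 15797; k=4: (L₁..L₄)·(L₅..L₆) → 8307+1944+11·9·18 = 12033; k=5: (L₁..L₅)·(L₆..L₆) → 9495+0+11·12·18 = 11871.
Best split is after L₅, i.e. k = 5.

5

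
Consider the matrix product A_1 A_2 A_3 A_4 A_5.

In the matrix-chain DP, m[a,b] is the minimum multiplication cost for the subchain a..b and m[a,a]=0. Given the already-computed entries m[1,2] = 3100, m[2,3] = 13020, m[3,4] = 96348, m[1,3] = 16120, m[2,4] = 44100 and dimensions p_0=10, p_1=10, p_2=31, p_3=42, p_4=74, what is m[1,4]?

47200

m[1,4] = min over k∈[1,3] of m[1,k]+m[k+1,4]+p_{0}·p_k·p_{4}.
k=1: 0 + 44100 + 10·10·74 = 51500; k=2: 3100 + 96348 + 10·31·74 = 122388; k=3: 16120 + 0 + 10·42·74 = 47200.
Minimum: 47200 at k=3.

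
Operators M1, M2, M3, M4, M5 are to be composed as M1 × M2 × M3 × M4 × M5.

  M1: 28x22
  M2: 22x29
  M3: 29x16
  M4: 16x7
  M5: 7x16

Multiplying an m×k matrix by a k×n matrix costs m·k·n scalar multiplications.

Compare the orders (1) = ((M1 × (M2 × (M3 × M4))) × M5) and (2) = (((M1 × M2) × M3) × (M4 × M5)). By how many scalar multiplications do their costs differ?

Order (1) = ((M1 × (M2 × (M3 × M4))) × M5): (M3 × M4): 29×16 by 16×7 → 29×7, cost 29·16·7 = 3248; (M2 × (M3 × M4)): 22×29 by 29×7 → 22×7, cost 22·29·7 = 4466; cumulative 7714; (M1 × (M2 × (M3 × M4))): 28×22 by 22×7 → 28×7, cost 28·22·7 = 4312; cumulative 12026; ((M1 × (M2 × (M3 × M4))) × M5): 28×7 by 7×16 → 28×16, cost 28·7·16 = 3136; cumulative 15162. Total 15162.
Order (2) = (((M1 × M2) × M3) × (M4 × M5)): (M1 × M2): 28×22 by 22×29 → 28×29, cost 28·22·29 = 17864; ((M1 × M2) × M3): 28×29 by 29×16 → 28×16, cost 28·29·16 = 12992; cumulative 30856; (M4 × M5): 16×7 by 7×16 → 16×16, cost 16·7·16 = 1792; (((M1 × M2) × M3) × (M4 × M5)): 28×16 by 16×16 → 28×16, cost 28·16·16 = 7168; cumulative 39816. Total 39816.
Difference: |15162 − 39816| = 24654.

24654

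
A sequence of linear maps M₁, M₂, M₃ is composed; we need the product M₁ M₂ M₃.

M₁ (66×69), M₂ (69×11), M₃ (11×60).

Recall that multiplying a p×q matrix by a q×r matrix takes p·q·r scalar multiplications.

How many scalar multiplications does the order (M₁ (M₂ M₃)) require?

(M₂ M₃): 69×11 by 11×60 → 69×60, cost 69·11·60 = 45540
(M₁ (M₂ M₃)): 66×69 by 69×60 → 66×60, cost 66·69·60 = 273240; cumulative 318780
Total: 318780 scalar multiplications.

318780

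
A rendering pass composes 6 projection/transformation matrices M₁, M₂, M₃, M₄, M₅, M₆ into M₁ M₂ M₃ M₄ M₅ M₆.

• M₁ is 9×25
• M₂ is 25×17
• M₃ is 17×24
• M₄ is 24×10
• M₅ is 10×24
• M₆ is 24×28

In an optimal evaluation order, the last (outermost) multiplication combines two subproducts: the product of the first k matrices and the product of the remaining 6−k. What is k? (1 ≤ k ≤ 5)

5

Adjacent pairs: M₁M₂ = 9·25·17 = 3825; M₂M₃ = 25·17·24 = 10200; M₃M₄ = 17·24·10 = 4080; M₄M₅ = 24·10·24 = 5760; M₅M₆ = 10·24·28 = 6720.
Length 3: M₁..M₃: k=1: 0+10200+9·25·24=15600; k=2: 3825+0+9·17·24=7497 → min 7497 | M₂..M₄: k=2: 0+4080+25·17·10=8330; k=3: 10200+0+25·24·10=16200 → min 8330 | M₃..M₅: k=3: 0+5760+17·24·24=15552; k=4: 4080+0+17·10·24=8160 → min 8160 | M₄..M₆: k=4: 0+6720+24·10·28=13440; k=5: 5760+0+24·24·28=21888 → min 13440.
Length 4: M₁..M₄: k=1: 0+8330+9·25·10=10580; k=2: 3825+4080+9·17·10=9435; k=3: 7497+0+9·24·10=9657 → min 9435 | M₂..M₅: k=2: 0+8160+25·17·24=18360; k=3: 10200+5760+25·24·24=30360; k=4: 8330+0+25·10·24=14330 → min 14330 | M₃..M₆: k=3: 0+13440+17·24·28=24864; k=4: 4080+6720+17·10·28=15560; k=5: 8160+0+17·24·28=19584 → min 15560.
Length 5: M₁..M₅: k=1: 0+14330+9·25·24=19730; k=2: 3825+8160+9·17·24=15657; k=3: 7497+5760+9·24·24=18441; k=4: 9435+0+9·10·24=11595 → min 11595 | M₂..M₆: k=2: 0+15560+25·17·28=27460; k=3: 10200+13440+25·24·28=40440; k=4: 8330+6720+25·10·28=22050; k=5: 14330+0+25·24·28=31130 → min 22050.
Top-level splits: k=1: (M₁..M₁)·(M₂..M₆) → 0+22050+9·25·28 = 28350; k=2: (M₁..M₂)·(M₃..M₆) → 3825+15560+9·17·28 = 23669; k=3: (M₁..M₃)·(M₄..M₆) → 7497+13440+9·24·28 = 26985; k=4: (M₁..M₄)·(M₅..M₆) → 9435+6720+9·10·28 = 18675; k=5: (M₁..M₅)·(M₆..M₆) → 11595+0+9·24·28 = 17643.
Best split is after M₅, i.e. k = 5.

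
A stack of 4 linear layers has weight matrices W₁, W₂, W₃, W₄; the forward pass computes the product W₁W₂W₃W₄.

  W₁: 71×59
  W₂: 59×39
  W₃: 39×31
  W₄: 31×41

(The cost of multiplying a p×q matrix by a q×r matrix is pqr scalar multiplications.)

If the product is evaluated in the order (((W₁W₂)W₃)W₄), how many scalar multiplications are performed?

(W₁W₂): 71×59 by 59×39 → 71×39, cost 71·59·39 = 163371
((W₁W₂)W₃): 71×39 by 39×31 → 71×31, cost 71·39·31 = 85839; cumulative 249210
(((W₁W₂)W₃)W₄): 71×31 by 31×41 → 71×41, cost 71·31·41 = 90241; cumulative 339451
Total: 339451 scalar multiplications.

339451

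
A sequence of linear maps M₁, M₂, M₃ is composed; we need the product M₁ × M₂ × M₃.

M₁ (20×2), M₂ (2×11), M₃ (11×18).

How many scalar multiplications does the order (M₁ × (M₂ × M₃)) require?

1116

(M₂ × M₃): 2×11 by 11×18 → 2×18, cost 2·11·18 = 396
(M₁ × (M₂ × M₃)): 20×2 by 2×18 → 20×18, cost 20·2·18 = 720; cumulative 1116
Total: 1116 scalar multiplications.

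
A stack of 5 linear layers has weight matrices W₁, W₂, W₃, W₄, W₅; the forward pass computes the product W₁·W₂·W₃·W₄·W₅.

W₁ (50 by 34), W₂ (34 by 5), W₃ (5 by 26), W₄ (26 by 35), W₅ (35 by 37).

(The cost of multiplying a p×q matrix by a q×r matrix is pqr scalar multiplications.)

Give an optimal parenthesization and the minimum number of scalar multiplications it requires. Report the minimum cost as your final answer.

28775

Adjacent pairs: W₁W₂ = 50·34·5 = 8500; W₂W₃ = 34·5·26 = 4420; W₃W₄ = 5·26·35 = 4550; W₄W₅ = 26·35·37 = 33670.
Length 3: W₁..W₃: k=1: 0+4420+50·34·26=48620; k=2: 8500+0+50·5·26=15000 → min 15000 | W₂..W₄: k=2: 0+4550+34·5·35=10500; k=3: 4420+0+34·26·35=35360 → min 10500 | W₃..W₅: k=3: 0+33670+5·26·37=38480; k=4: 4550+0+5·35·37=11025 → min 11025.
Length 4: W₁..W₄: k=1: 0+10500+50·34·35=70000; k=2: 8500+4550+50·5·35=21800; k=3: 15000+0+50·26·35=60500 → min 21800 | W₂..W₅: k=2: 0+11025+34·5·37=17315; k=3: 4420+33670+34·26·37=70798; k=4: 10500+0+34·35·37=54530 → min 17315.
Length 5: W₁..W₅: k=1: 0+17315+50·34·37=80215; k=2: 8500+11025+50·5·37=28775; k=3: 15000+33670+50·26·37=96770; k=4: 21800+0+50·35·37=86550 → min 28775.
Optimal parenthesization: ((W₁·W₂)·((W₃·W₄)·W₅)) with cost 28775.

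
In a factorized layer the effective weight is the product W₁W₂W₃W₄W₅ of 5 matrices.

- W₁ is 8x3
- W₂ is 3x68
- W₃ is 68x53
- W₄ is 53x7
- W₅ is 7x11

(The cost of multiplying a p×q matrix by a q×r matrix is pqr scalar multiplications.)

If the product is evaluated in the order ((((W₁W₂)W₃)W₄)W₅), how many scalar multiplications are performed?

(W₁W₂): 8×3 by 3×68 → 8×68, cost 8·3·68 = 1632
((W₁W₂)W₃): 8×68 by 68×53 → 8×53, cost 8·68·53 = 28832; cumulative 30464
(((W₁W₂)W₃)W₄): 8×53 by 53×7 → 8×7, cost 8·53·7 = 2968; cumulative 33432
((((W₁W₂)W₃)W₄)W₅): 8×7 by 7×11 → 8×11, cost 8·7·11 = 616; cumulative 34048
Total: 34048 scalar multiplications.

34048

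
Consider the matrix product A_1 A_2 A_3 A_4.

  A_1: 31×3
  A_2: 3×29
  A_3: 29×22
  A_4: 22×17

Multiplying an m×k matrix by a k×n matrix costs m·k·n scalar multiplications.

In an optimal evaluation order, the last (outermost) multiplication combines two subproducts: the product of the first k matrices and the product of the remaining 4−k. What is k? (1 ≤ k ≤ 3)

1

Adjacent pairs: A_1A_2 = 31·3·29 = 2697; A_2A_3 = 3·29·22 = 1914; A_3A_4 = 29·22·17 = 10846.
Length 3: A_1..A_3: k=1: 0+1914+31·3·22=3960; k=2: 2697+0+31·29·22=22475 → min 3960 | A_2..A_4: k=2: 0+10846+3·29·17=12325; k=3: 1914+0+3·22·17=3036 → min 3036.
Top-level splits: k=1: (A_1..A_1)·(A_2..A_4) → 0+3036+31·3·17 = 4617; k=2: (A_1..A_2)·(A_3..A_4) → 2697+10846+31·29·17 = 28826; k=3: (A_1..A_3)·(A_4..A_4) → 3960+0+31·22·17 = 15554.
Best split is after A_1, i.e. k = 1.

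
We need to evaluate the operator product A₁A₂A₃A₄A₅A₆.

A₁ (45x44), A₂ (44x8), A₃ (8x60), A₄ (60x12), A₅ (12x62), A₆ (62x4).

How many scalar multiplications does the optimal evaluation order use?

Adjacent pairs: A₁A₂ = 45·44·8 = 15840; A₂A₃ = 44·8·60 = 21120; A₃A₄ = 8·60·12 = 5760; A₄A₅ = 60·12·62 = 44640; A₅A₆ = 12·62·4 = 2976.
Length 3: A₁..A₃: k=1: 0+21120+45·44·60=139920; k=2: 15840+0+45·8·60=37440 → min 37440 | A₂..A₄: k=2: 0+5760+44·8·12=9984; k=3: 21120+0+44·60·12=52800 → min 9984 | A₃..A₅: k=3: 0+44640+8·60·62=74400; k=4: 5760+0+8·12·62=11712 → min 11712 | A₄..A₆: k=4: 0+2976+60·12·4=5856; k=5: 44640+0+60·62·4=59520 → min 5856.
Length 4: A₁..A₄: k=1: 0+9984+45·44·12=33744; k=2: 15840+5760+45·8·12=25920; k=3: 37440+0+45·60·12=69840 → min 25920 | A₂..A₅: k=2: 0+11712+44·8·62=33536; k=3: 21120+44640+44·60·62=229440; k=4: 9984+0+44·12·62=42720 → min 33536 | A₃..A₆: k=3: 0+5856+8·60·4=7776; k=4: 5760+2976+8·12·4=9120; k=5: 11712+0+8·62·4=13696 → min 7776.
Length 5: A₁..A₅: k=1: 0+33536+45·44·62=156296; k=2: 15840+11712+45·8·62=49872; k=3: 37440+44640+45·60·62=249480; k=4: 25920+0+45·12·62=59400 → min 49872 | A₂..A₆: k=2: 0+7776+44·8·4=9184; k=3: 21120+5856+44·60·4=37536; k=4: 9984+2976+44·12·4=15072; k=5: 33536+0+44·62·4=44448 → min 9184.
Length 6: A₁..A₆: k=1: 0+9184+45·44·4=17104; k=2: 15840+7776+45·8·4=25056; k=3: 37440+5856+45·60·4=54096; k=4: 25920+2976+45·12·4=31056; k=5: 49872+0+45·62·4=61032 → min 17104.
Optimal order: (A₁(A₂(A₃(A₄(A₅A₆))))) with cost 17104.

17104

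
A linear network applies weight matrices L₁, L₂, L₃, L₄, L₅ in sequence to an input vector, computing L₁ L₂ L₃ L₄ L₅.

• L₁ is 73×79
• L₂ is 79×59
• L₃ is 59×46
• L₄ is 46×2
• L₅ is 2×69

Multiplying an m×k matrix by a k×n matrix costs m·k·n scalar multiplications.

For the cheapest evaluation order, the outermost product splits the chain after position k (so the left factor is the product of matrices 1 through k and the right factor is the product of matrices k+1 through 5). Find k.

4

Adjacent pairs: L₁L₂ = 73·79·59 = 340253; L₂L₃ = 79·59·46 = 214406; L₃L₄ = 59·46·2 = 5428; L₄L₅ = 46·2·69 = 6348.
Length 3: L₁..L₃: k=1: 0+214406+73·79·46=479688; k=2: 340253+0+73·59·46=538375 → min 479688 | L₂..L₄: k=2: 0+5428+79·59·2=14750; k=3: 214406+0+79·46·2=221674 → min 14750 | L₃..L₅: k=3: 0+6348+59·46·69=193614; k=4: 5428+0+59·2·69=13570 → min 13570.
Length 4: L₁..L₄: k=1: 0+14750+73·79·2=26284; k=2: 340253+5428+73·59·2=354295; k=3: 479688+0+73·46·2=486404 → min 26284 | L₂..L₅: k=2: 0+13570+79·59·69=335179; k=3: 214406+6348+79·46·69=471500; k=4: 14750+0+79·2·69=25652 → min 25652.
Top-level splits: k=1: (L₁..L₁)·(L₂..L₅) → 0+25652+73·79·69 = 423575; k=2: (L₁..L₂)·(L₃..L₅) → 340253+13570+73·59·69 = 651006; k=3: (L₁..L₃)·(L₄..L₅) → 479688+6348+73·46·69 = 717738; k=4: (L₁..L₄)·(L₅..L₅) → 26284+0+73·2·69 = 36358.
Best split is after L₄, i.e. k = 4.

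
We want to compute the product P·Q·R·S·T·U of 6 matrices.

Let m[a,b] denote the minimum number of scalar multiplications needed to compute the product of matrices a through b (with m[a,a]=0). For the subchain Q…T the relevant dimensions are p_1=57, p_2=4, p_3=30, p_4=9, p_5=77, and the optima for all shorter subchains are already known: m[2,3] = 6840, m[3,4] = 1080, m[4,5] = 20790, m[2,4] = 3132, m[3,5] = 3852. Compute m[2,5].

21408

m[2,5] = min over k∈[2,4] of m[2,k]+m[k+1,5]+p_{1}·p_k·p_{5}.
k=2: 0 + 3852 + 57·4·77 = 21408; k=3: 6840 + 20790 + 57·30·77 = 159300; k=4: 3132 + 0 + 57·9·77 = 42633.
Minimum: 21408 at k=2.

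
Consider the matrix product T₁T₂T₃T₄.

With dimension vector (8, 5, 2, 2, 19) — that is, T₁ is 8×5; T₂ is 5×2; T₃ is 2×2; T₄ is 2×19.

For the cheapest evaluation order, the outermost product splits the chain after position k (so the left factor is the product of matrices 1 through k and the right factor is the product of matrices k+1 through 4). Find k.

Adjacent pairs: T₁T₂ = 8·5·2 = 80; T₂T₃ = 5·2·2 = 20; T₃T₄ = 2·2·19 = 76.
Length 3: T₁..T₃: k=1: 0+20+8·5·2=100; k=2: 80+0+8·2·2=112 → min 100 | T₂..T₄: k=2: 0+76+5·2·19=266; k=3: 20+0+5·2·19=210 → min 210.
Top-level splits: k=1: (T₁..T₁)·(T₂..T₄) → 0+210+8·5·19 = 970; k=2: (T₁..T₂)·(T₃..T₄) → 80+76+8·2·19 = 460; k=3: (T₁..T₃)·(T₄..T₄) → 100+0+8·2·19 = 404.
Best split is after T₃, i.e. k = 3.

3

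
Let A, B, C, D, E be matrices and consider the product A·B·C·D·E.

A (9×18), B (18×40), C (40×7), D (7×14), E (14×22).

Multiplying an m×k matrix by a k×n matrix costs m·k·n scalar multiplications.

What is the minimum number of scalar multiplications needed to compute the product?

Adjacent pairs: AB = 9·18·40 = 6480; BC = 18·40·7 = 5040; CD = 40·7·14 = 3920; DE = 7·14·22 = 2156.
Length 3: A..C: k=1: 0+5040+9·18·7=6174; k=2: 6480+0+9·40·7=9000 → min 6174 | B..D: k=2: 0+3920+18·40·14=14000; k=3: 5040+0+18·7·14=6804 → min 6804 | C..E: k=3: 0+2156+40·7·22=8316; k=4: 3920+0+40·14·22=16240 → min 8316.
Length 4: A..D: k=1: 0+6804+9·18·14=9072; k=2: 6480+3920+9·40·14=15440; k=3: 6174+0+9·7·14=7056 → min 7056 | B..E: k=2: 0+8316+18·40·22=24156; k=3: 5040+2156+18·7·22=9968; k=4: 6804+0+18·14·22=12348 → min 9968.
Length 5: A..E: k=1: 0+9968+9·18·22=13532; k=2: 6480+8316+9·40·22=22716; k=3: 6174+2156+9·7·22=9716; k=4: 7056+0+9·14·22=9828 → min 9716.
Optimal order: ((A·(B·C))·(D·E)) with cost 9716.

9716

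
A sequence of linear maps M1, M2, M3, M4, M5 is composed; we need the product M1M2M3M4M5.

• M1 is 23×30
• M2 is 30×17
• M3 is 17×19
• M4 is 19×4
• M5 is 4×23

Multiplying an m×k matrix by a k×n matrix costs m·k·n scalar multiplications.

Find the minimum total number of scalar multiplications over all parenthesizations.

8208

Adjacent pairs: M1M2 = 23·30·17 = 11730; M2M3 = 30·17·19 = 9690; M3M4 = 17·19·4 = 1292; M4M5 = 19·4·23 = 1748.
Length 3: M1..M3: k=1: 0+9690+23·30·19=22800; k=2: 11730+0+23·17·19=19159 → min 19159 | M2..M4: k=2: 0+1292+30·17·4=3332; k=3: 9690+0+30·19·4=11970 → min 3332 | M3..M5: k=3: 0+1748+17·19·23=9177; k=4: 1292+0+17·4·23=2856 → min 2856.
Length 4: M1..M4: k=1: 0+3332+23·30·4=6092; k=2: 11730+1292+23·17·4=14586; k=3: 19159+0+23·19·4=20907 → min 6092 | M2..M5: k=2: 0+2856+30·17·23=14586; k=3: 9690+1748+30·19·23=24548; k=4: 3332+0+30·4·23=6092 → min 6092.
Length 5: M1..M5: k=1: 0+6092+23·30·23=21962; k=2: 11730+2856+23·17·23=23579; k=3: 19159+1748+23·19·23=30958; k=4: 6092+0+23·4·23=8208 → min 8208.
Optimal order: ((M1(M2(M3M4)))M5) with cost 8208.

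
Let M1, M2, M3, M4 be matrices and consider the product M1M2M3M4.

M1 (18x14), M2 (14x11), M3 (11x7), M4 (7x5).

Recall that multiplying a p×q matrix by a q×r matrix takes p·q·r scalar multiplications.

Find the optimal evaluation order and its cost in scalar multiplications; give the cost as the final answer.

Adjacent pairs: M1M2 = 18·14·11 = 2772; M2M3 = 14·11·7 = 1078; M3M4 = 11·7·5 = 385.
Length 3: M1..M3: k=1: 0+1078+18·14·7=2842; k=2: 2772+0+18·11·7=4158 → min 2842 | M2..M4: k=2: 0+385+14·11·5=1155; k=3: 1078+0+14·7·5=1568 → min 1155.
Length 4: M1..M4: k=1: 0+1155+18·14·5=2415; k=2: 2772+385+18·11·5=4147; k=3: 2842+0+18·7·5=3472 → min 2415.
Optimal parenthesization: (M1(M2(M3M4))) with cost 2415.

2415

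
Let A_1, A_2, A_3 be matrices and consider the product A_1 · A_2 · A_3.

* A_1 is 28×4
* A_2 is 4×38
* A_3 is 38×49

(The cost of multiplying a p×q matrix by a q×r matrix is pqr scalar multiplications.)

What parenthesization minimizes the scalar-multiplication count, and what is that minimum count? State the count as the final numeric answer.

12936

(A_1 · (A_2 · A_3)): cost 12936.
((A_1 · A_2) · A_3): cost 56392.
Optimal: (A_1 · (A_2 · A_3)) with cost 12936.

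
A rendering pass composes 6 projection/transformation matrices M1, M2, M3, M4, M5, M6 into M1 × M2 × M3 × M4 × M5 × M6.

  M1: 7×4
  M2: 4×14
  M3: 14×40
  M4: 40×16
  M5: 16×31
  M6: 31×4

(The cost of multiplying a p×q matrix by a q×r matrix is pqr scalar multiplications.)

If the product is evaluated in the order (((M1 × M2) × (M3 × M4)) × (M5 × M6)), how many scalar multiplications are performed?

(M1 × M2): 7×4 by 4×14 → 7×14, cost 7·4·14 = 392
(M3 × M4): 14×40 by 40×16 → 14×16, cost 14·40·16 = 8960
((M1 × M2) × (M3 × M4)): 7×14 by 14×16 → 7×16, cost 7·14·16 = 1568; cumulative 10920
(M5 × M6): 16×31 by 31×4 → 16×4, cost 16·31·4 = 1984
(((M1 × M2) × (M3 × M4)) × (M5 × M6)): 7×16 by 16×4 → 7×4, cost 7·16·4 = 448; cumulative 13352
Total: 13352 scalar multiplications.

13352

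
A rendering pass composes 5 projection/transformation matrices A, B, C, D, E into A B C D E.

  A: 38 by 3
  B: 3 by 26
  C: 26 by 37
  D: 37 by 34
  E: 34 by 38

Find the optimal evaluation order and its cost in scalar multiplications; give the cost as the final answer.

Adjacent pairs: AB = 38·3·26 = 2964; BC = 3·26·37 = 2886; CD = 26·37·34 = 32708; DE = 37·34·38 = 47804.
Length 3: A..C: k=1: 0+2886+38·3·37=7104; k=2: 2964+0+38·26·37=39520 → min 7104 | B..D: k=2: 0+32708+3·26·34=35360; k=3: 2886+0+3·37·34=6660 → min 6660 | C..E: k=3: 0+47804+26·37·38=84360; k=4: 32708+0+26·34·38=66300 → min 66300.
Length 4: A..D: k=1: 0+6660+38·3·34=10536; k=2: 2964+32708+38·26·34=69264; k=3: 7104+0+38·37·34=54908 → min 10536 | B..E: k=2: 0+66300+3·26·38=69264; k=3: 2886+47804+3·37·38=54908; k=4: 6660+0+3·34·38=10536 → min 10536.
Length 5: A..E: k=1: 0+10536+38·3·38=14868; k=2: 2964+66300+38·26·38=106808; k=3: 7104+47804+38·37·38=108336; k=4: 10536+0+38·34·38=59632 → min 14868.
Optimal parenthesization: (A (((B C) D) E)) with cost 14868.

14868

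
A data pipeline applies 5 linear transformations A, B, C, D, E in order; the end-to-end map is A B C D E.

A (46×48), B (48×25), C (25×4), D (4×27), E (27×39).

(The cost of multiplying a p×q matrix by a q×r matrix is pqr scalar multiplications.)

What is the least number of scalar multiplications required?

25020

Adjacent pairs: AB = 46·48·25 = 55200; BC = 48·25·4 = 4800; CD = 25·4·27 = 2700; DE = 4·27·39 = 4212.
Length 3: A..C: k=1: 0+4800+46·48·4=13632; k=2: 55200+0+46·25·4=59800 → min 13632 | B..D: k=2: 0+2700+48·25·27=35100; k=3: 4800+0+48·4·27=9984 → min 9984 | C..E: k=3: 0+4212+25·4·39=8112; k=4: 2700+0+25·27·39=29025 → min 8112.
Length 4: A..D: k=1: 0+9984+46·48·27=69600; k=2: 55200+2700+46·25·27=88950; k=3: 13632+0+46·4·27=18600 → min 18600 | B..E: k=2: 0+8112+48·25·39=54912; k=3: 4800+4212+48·4·39=16500; k=4: 9984+0+48·27·39=60528 → min 16500.
Length 5: A..E: k=1: 0+16500+46·48·39=102612; k=2: 55200+8112+46·25·39=108162; k=3: 13632+4212+46·4·39=25020; k=4: 18600+0+46·27·39=67038 → min 25020.
Optimal order: ((A (B C)) (D E)) with cost 25020.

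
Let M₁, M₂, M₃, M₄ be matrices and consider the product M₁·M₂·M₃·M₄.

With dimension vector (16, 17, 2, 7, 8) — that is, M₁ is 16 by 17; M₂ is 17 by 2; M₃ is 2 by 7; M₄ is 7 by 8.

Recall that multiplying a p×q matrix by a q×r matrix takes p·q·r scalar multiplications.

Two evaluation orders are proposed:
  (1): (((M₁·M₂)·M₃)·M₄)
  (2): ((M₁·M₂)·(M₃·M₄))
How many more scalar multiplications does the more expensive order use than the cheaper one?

Order (1) = (((M₁·M₂)·M₃)·M₄): (M₁·M₂): 16×17 by 17×2 → 16×2, cost 16·17·2 = 544; ((M₁·M₂)·M₃): 16×2 by 2×7 → 16×7, cost 16·2·7 = 224; cumulative 768; (((M₁·M₂)·M₃)·M₄): 16×7 by 7×8 → 16×8, cost 16·7·8 = 896; cumulative 1664. Total 1664.
Order (2) = ((M₁·M₂)·(M₃·M₄)): (M₁·M₂): 16×17 by 17×2 → 16×2, cost 16·17·2 = 544; (M₃·M₄): 2×7 by 7×8 → 2×8, cost 2·7·8 = 112; ((M₁·M₂)·(M₃·M₄)): 16×2 by 2×8 → 16×8, cost 16·2·8 = 256; cumulative 912. Total 912.
Difference: |1664 − 912| = 752.

752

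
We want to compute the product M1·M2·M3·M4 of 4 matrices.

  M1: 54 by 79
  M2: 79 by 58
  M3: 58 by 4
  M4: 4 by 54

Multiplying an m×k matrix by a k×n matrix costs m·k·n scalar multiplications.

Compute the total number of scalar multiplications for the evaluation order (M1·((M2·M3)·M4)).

265756

(M2·M3): 79×58 by 58×4 → 79×4, cost 79·58·4 = 18328
((M2·M3)·M4): 79×4 by 4×54 → 79×54, cost 79·4·54 = 17064; cumulative 35392
(M1·((M2·M3)·M4)): 54×79 by 79×54 → 54×54, cost 54·79·54 = 230364; cumulative 265756
Total: 265756 scalar multiplications.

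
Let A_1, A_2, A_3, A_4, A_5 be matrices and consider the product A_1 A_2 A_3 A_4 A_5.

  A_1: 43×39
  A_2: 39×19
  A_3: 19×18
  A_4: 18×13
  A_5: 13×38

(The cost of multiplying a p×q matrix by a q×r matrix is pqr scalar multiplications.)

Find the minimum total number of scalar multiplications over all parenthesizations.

Adjacent pairs: A_1A_2 = 43·39·19 = 31863; A_2A_3 = 39·19·18 = 13338; A_3A_4 = 19·18·13 = 4446; A_4A_5 = 18·13·38 = 8892.
Length 3: A_1..A_3: k=1: 0+13338+43·39·18=43524; k=2: 31863+0+43·19·18=46569 → min 43524 | A_2..A_4: k=2: 0+4446+39·19·13=14079; k=3: 13338+0+39·18·13=22464 → min 14079 | A_3..A_5: k=3: 0+8892+19·18·38=21888; k=4: 4446+0+19·13·38=13832 → min 13832.
Length 4: A_1..A_4: k=1: 0+14079+43·39·13=35880; k=2: 31863+4446+43·19·13=46930; k=3: 43524+0+43·18·13=53586 → min 35880 | A_2..A_5: k=2: 0+13832+39·19·38=41990; k=3: 13338+8892+39·18·38=48906; k=4: 14079+0+39·13·38=33345 → min 33345.
Length 5: A_1..A_5: k=1: 0+33345+43·39·38=97071; k=2: 31863+13832+43·19·38=76741; k=3: 43524+8892+43·18·38=81828; k=4: 35880+0+43·13·38=57122 → min 57122.
Optimal order: ((A_1 (A_2 (A_3 A_4))) A_5) with cost 57122.

57122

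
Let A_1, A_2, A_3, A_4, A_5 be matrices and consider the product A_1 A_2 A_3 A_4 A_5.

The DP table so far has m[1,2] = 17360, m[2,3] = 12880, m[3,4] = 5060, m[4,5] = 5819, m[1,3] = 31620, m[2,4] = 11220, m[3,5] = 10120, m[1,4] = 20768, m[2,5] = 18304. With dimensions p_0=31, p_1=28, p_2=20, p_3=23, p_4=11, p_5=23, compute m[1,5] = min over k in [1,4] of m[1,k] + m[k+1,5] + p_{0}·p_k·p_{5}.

28611

m[1,5] = min over k∈[1,4] of m[1,k]+m[k+1,5]+p_{0}·p_k·p_{5}.
k=1: 0 + 18304 + 31·28·23 = 38268; k=2: 17360 + 10120 + 31·20·23 = 41740; k=3: 31620 + 5819 + 31·23·23 = 53838; k=4: 20768 + 0 + 31·11·23 = 28611.
Minimum: 28611 at k=4.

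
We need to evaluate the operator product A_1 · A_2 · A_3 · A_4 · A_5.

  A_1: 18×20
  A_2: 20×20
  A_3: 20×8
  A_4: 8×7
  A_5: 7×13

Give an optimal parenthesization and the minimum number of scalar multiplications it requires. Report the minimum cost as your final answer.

Adjacent pairs: A_1A_2 = 18·20·20 = 7200; A_2A_3 = 20·20·8 = 3200; A_3A_4 = 20·8·7 = 1120; A_4A_5 = 8·7·13 = 728.
Length 3: A_1..A_3: k=1: 0+3200+18·20·8=6080; k=2: 7200+0+18·20·8=10080 → min 6080 | A_2..A_4: k=2: 0+1120+20·20·7=3920; k=3: 3200+0+20·8·7=4320 → min 3920 | A_3..A_5: k=3: 0+728+20·8·13=2808; k=4: 1120+0+20·7·13=2940 → min 2808.
Length 4: A_1..A_4: k=1: 0+3920+18·20·7=6440; k=2: 7200+1120+18·20·7=10840; k=3: 6080+0+18·8·7=7088 → min 6440 | A_2..A_5: k=2: 0+2808+20·20·13=8008; k=3: 3200+728+20·8·13=6008; k=4: 3920+0+20·7·13=5740 → min 5740.
Length 5: A_1..A_5: k=1: 0+5740+18·20·13=10420; k=2: 7200+2808+18·20·13=14688; k=3: 6080+728+18·8·13=8680; k=4: 6440+0+18·7·13=8078 → min 8078.
Optimal parenthesization: ((A_1 · (A_2 · (A_3 · A_4))) · A_5) with cost 8078.

8078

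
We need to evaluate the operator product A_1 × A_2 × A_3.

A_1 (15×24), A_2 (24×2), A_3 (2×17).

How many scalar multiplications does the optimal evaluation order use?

Order (A_1 × (A_2 × A_3)): (A_2 × A_3): 24×2 by 2×17 → 24×17, cost 24·2·17 = 816; (A_1 × (A_2 × A_3)): 15×24 by 24×17 → 15×17, cost 15·24·17 = 6120; cumulative 6936. Total 6936.
Order ((A_1 × A_2) × A_3): (A_1 × A_2): 15×24 by 24×2 → 15×2, cost 15·24·2 = 720; ((A_1 × A_2) × A_3): 15×2 by 2×17 → 15×17, cost 15·2·17 = 510; cumulative 1230. Total 1230.
Minimum: 1230.

1230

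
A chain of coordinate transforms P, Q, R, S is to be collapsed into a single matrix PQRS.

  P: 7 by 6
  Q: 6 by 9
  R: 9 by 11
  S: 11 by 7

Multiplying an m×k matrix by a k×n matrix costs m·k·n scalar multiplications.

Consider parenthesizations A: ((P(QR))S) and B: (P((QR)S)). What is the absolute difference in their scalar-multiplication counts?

Order A = ((P(QR))S): (QR): 6×9 by 9×11 → 6×11, cost 6·9·11 = 594; (P(QR)): 7×6 by 6×11 → 7×11, cost 7·6·11 = 462; cumulative 1056; ((P(QR))S): 7×11 by 11×7 → 7×7, cost 7·11·7 = 539; cumulative 1595. Total 1595.
Order B = (P((QR)S)): (QR): 6×9 by 9×11 → 6×11, cost 6·9·11 = 594; ((QR)S): 6×11 by 11×7 → 6×7, cost 6·11·7 = 462; cumulative 1056; (P((QR)S)): 7×6 by 6×7 → 7×7, cost 7·6·7 = 294; cumulative 1350. Total 1350.
Difference: |1595 − 1350| = 245.

245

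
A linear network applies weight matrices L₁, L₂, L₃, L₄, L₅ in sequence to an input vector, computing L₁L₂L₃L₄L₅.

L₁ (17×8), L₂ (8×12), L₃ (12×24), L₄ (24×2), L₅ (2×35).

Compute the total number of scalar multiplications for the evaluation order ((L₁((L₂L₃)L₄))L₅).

4150

(L₂L₃): 8×12 by 12×24 → 8×24, cost 8·12·24 = 2304
((L₂L₃)L₄): 8×24 by 24×2 → 8×2, cost 8·24·2 = 384; cumulative 2688
(L₁((L₂L₃)L₄)): 17×8 by 8×2 → 17×2, cost 17·8·2 = 272; cumulative 2960
((L₁((L₂L₃)L₄))L₅): 17×2 by 2×35 → 17×35, cost 17·2·35 = 1190; cumulative 4150
Total: 4150 scalar multiplications.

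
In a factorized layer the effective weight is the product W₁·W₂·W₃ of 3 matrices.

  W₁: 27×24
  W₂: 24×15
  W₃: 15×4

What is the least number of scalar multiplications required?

4032

Order (W₁·(W₂·W₃)): (W₂·W₃): 24×15 by 15×4 → 24×4, cost 24·15·4 = 1440; (W₁·(W₂·W₃)): 27×24 by 24×4 → 27×4, cost 27·24·4 = 2592; cumulative 4032. Total 4032.
Order ((W₁·W₂)·W₃): (W₁·W₂): 27×24 by 24×15 → 27×15, cost 27·24·15 = 9720; ((W₁·W₂)·W₃): 27×15 by 15×4 → 27×4, cost 27·15·4 = 1620; cumulative 11340. Total 11340.
Minimum: 4032.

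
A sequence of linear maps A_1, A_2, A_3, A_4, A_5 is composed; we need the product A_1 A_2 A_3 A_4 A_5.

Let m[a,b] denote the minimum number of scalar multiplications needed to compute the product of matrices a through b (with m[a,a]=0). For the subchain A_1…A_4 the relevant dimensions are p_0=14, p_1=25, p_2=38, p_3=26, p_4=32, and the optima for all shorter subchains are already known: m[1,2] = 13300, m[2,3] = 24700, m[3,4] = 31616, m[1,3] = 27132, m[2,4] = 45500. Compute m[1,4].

m[1,4] = min over k∈[1,3] of m[1,k]+m[k+1,4]+p_{0}·p_k·p_{4}.
k=1: 0 + 45500 + 14·25·32 = 56700; k=2: 13300 + 31616 + 14·38·32 = 61940; k=3: 27132 + 0 + 14·26·32 = 38780.
Minimum: 38780 at k=3.

38780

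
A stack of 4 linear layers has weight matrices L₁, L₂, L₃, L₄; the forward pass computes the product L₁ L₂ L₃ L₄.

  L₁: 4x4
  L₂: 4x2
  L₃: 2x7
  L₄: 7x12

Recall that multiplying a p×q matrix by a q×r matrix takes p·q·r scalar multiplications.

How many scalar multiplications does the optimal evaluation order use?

296

Adjacent pairs: L₁L₂ = 4·4·2 = 32; L₂L₃ = 4·2·7 = 56; L₃L₄ = 2·7·12 = 168.
Length 3: L₁..L₃: k=1: 0+56+4·4·7=168; k=2: 32+0+4·2·7=88 → min 88 | L₂..L₄: k=2: 0+168+4·2·12=264; k=3: 56+0+4·7·12=392 → min 264.
Length 4: L₁..L₄: k=1: 0+264+4·4·12=456; k=2: 32+168+4·2·12=296; k=3: 88+0+4·7·12=424 → min 296.
Optimal order: ((L₁ L₂) (L₃ L₄)) with cost 296.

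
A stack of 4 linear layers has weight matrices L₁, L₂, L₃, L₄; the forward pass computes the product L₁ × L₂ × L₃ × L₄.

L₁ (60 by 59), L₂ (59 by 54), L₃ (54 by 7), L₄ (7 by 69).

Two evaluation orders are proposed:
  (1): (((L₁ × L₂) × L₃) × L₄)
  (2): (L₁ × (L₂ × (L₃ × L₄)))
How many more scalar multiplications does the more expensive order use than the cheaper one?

247356

Order (1) = (((L₁ × L₂) × L₃) × L₄): (L₁ × L₂): 60×59 by 59×54 → 60×54, cost 60·59·54 = 191160; ((L₁ × L₂) × L₃): 60×54 by 54×7 → 60×7, cost 60·54·7 = 22680; cumulative 213840; (((L₁ × L₂) × L₃) × L₄): 60×7 by 7×69 → 60×69, cost 60·7·69 = 28980; cumulative 242820. Total 242820.
Order (2) = (L₁ × (L₂ × (L₃ × L₄))): (L₃ × L₄): 54×7 by 7×69 → 54×69, cost 54·7·69 = 26082; (L₂ × (L₃ × L₄)): 59×54 by 54×69 → 59×69, cost 59·54·69 = 219834; cumulative 245916; (L₁ × (L₂ × (L₃ × L₄))): 60×59 by 59×69 → 60×69, cost 60·59·69 = 244260; cumulative 490176. Total 490176.
Difference: |242820 − 490176| = 247356.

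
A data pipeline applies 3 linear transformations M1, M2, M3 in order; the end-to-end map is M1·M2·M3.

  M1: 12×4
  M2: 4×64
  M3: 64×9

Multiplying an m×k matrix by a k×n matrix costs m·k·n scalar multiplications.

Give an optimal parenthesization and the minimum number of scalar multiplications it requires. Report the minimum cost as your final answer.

(M1·(M2·M3)): cost 2736.
((M1·M2)·M3): cost 9984.
Optimal: (M1·(M2·M3)) with cost 2736.

2736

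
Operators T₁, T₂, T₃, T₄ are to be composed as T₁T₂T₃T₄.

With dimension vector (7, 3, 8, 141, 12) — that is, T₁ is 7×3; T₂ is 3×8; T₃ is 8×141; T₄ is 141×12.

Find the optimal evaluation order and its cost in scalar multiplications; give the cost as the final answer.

8712

Adjacent pairs: T₁T₂ = 7·3·8 = 168; T₂T₃ = 3·8·141 = 3384; T₃T₄ = 8·141·12 = 13536.
Length 3: T₁..T₃: k=1: 0+3384+7·3·141=6345; k=2: 168+0+7·8·141=8064 → min 6345 | T₂..T₄: k=2: 0+13536+3·8·12=13824; k=3: 3384+0+3·141·12=8460 → min 8460.
Length 4: T₁..T₄: k=1: 0+8460+7·3·12=8712; k=2: 168+13536+7·8·12=14376; k=3: 6345+0+7·141·12=18189 → min 8712.
Optimal parenthesization: (T₁((T₂T₃)T₄)) with cost 8712.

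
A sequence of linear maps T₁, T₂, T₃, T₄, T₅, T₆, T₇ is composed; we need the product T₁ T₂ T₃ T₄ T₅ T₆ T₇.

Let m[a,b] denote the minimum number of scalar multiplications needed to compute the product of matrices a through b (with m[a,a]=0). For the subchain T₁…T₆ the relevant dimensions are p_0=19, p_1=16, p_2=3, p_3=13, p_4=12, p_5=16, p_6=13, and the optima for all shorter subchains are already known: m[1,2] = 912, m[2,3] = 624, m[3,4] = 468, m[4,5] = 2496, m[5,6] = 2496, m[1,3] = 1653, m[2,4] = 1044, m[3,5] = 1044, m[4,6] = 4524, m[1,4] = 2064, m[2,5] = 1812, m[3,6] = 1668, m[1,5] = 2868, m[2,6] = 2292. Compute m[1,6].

3321

m[1,6] = min over k∈[1,5] of m[1,k]+m[k+1,6]+p_{0}·p_k·p_{6}.
k=1: 0 + 2292 + 19·16·13 = 6244; k=2: 912 + 1668 + 19·3·13 = 3321; k=3: 1653 + 4524 + 19·13·13 = 9388; k=4: 2064 + 2496 + 19·12·13 = 7524; k=5: 2868 + 0 + 19·16·13 = 6820.
Minimum: 3321 at k=2.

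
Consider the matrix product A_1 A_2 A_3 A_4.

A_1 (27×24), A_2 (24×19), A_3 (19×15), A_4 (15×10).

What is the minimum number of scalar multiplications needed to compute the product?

13890

Adjacent pairs: A_1A_2 = 27·24·19 = 12312; A_2A_3 = 24·19·15 = 6840; A_3A_4 = 19·15·10 = 2850.
Length 3: A_1..A_3: k=1: 0+6840+27·24·15=16560; k=2: 12312+0+27·19·15=20007 → min 16560 | A_2..A_4: k=2: 0+2850+24·19·10=7410; k=3: 6840+0+24·15·10=10440 → min 7410.
Length 4: A_1..A_4: k=1: 0+7410+27·24·10=13890; k=2: 12312+2850+27·19·10=20292; k=3: 16560+0+27·15·10=20610 → min 13890.
Optimal order: (A_1 (A_2 (A_3 A_4))) with cost 13890.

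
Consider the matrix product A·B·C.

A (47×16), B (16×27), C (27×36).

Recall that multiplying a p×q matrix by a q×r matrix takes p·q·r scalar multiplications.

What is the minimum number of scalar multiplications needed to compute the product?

42624

Order (A·(B·C)): (B·C): 16×27 by 27×36 → 16×36, cost 16·27·36 = 15552; (A·(B·C)): 47×16 by 16×36 → 47×36, cost 47·16·36 = 27072; cumulative 42624. Total 42624.
Order ((A·B)·C): (A·B): 47×16 by 16×27 → 47×27, cost 47·16·27 = 20304; ((A·B)·C): 47×27 by 27×36 → 47×36, cost 47·27·36 = 45684; cumulative 65988. Total 65988.
Minimum: 42624.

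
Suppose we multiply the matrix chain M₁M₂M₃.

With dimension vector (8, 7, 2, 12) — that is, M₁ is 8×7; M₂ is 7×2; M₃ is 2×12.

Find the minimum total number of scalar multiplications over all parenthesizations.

Order (M₁(M₂M₃)): (M₂M₃): 7×2 by 2×12 → 7×12, cost 7·2·12 = 168; (M₁(M₂M₃)): 8×7 by 7×12 → 8×12, cost 8·7·12 = 672; cumulative 840. Total 840.
Order ((M₁M₂)M₃): (M₁M₂): 8×7 by 7×2 → 8×2, cost 8·7·2 = 112; ((M₁M₂)M₃): 8×2 by 2×12 → 8×12, cost 8·2·12 = 192; cumulative 304. Total 304.
Minimum: 304.

304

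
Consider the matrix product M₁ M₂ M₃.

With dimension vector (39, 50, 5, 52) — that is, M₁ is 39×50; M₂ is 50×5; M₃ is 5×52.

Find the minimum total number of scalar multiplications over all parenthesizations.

19890

Order (M₁ (M₂ M₃)): (M₂ M₃): 50×5 by 5×52 → 50×52, cost 50·5·52 = 13000; (M₁ (M₂ M₃)): 39×50 by 50×52 → 39×52, cost 39·50·52 = 101400; cumulative 114400. Total 114400.
Order ((M₁ M₂) M₃): (M₁ M₂): 39×50 by 50×5 → 39×5, cost 39·50·5 = 9750; ((M₁ M₂) M₃): 39×5 by 5×52 → 39×52, cost 39·5·52 = 10140; cumulative 19890. Total 19890.
Minimum: 19890.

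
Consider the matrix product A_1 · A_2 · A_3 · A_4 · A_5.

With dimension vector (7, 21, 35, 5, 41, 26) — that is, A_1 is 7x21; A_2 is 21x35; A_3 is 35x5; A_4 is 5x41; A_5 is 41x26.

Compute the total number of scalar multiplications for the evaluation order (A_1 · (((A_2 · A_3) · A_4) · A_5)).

(A_2 · A_3): 21×35 by 35×5 → 21×5, cost 21·35·5 = 3675
((A_2 · A_3) · A_4): 21×5 by 5×41 → 21×41, cost 21·5·41 = 4305; cumulative 7980
(((A_2 · A_3) · A_4) · A_5): 21×41 by 41×26 → 21×26, cost 21·41·26 = 22386; cumulative 30366
(A_1 · (((A_2 · A_3) · A_4) · A_5)): 7×21 by 21×26 → 7×26, cost 7·21·26 = 3822; cumulative 34188
Total: 34188 scalar multiplications.

34188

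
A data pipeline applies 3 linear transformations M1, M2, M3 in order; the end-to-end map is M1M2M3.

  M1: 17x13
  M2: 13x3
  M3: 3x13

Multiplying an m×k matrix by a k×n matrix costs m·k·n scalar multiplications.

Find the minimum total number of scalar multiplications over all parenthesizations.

1326

Order (M1(M2M3)): (M2M3): 13×3 by 3×13 → 13×13, cost 13·3·13 = 507; (M1(M2M3)): 17×13 by 13×13 → 17×13, cost 17·13·13 = 2873; cumulative 3380. Total 3380.
Order ((M1M2)M3): (M1M2): 17×13 by 13×3 → 17×3, cost 17·13·3 = 663; ((M1M2)M3): 17×3 by 3×13 → 17×13, cost 17·3·13 = 663; cumulative 1326. Total 1326.
Minimum: 1326.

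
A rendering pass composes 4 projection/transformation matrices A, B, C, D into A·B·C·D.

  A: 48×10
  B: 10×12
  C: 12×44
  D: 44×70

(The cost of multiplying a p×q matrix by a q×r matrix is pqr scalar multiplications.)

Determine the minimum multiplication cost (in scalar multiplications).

Adjacent pairs: AB = 48·10·12 = 5760; BC = 10·12·44 = 5280; CD = 12·44·70 = 36960.
Length 3: A..C: k=1: 0+5280+48·10·44=26400; k=2: 5760+0+48·12·44=31104 → min 26400 | B..D: k=2: 0+36960+10·12·70=45360; k=3: 5280+0+10·44·70=36080 → min 36080.
Length 4: A..D: k=1: 0+36080+48·10·70=69680; k=2: 5760+36960+48·12·70=83040; k=3: 26400+0+48·44·70=174240 → min 69680.
Optimal order: (A·((B·C)·D)) with cost 69680.

69680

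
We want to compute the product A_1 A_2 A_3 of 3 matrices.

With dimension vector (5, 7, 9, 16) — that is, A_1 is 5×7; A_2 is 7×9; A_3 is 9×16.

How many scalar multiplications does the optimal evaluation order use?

1035

Order (A_1 (A_2 A_3)): (A_2 A_3): 7×9 by 9×16 → 7×16, cost 7·9·16 = 1008; (A_1 (A_2 A_3)): 5×7 by 7×16 → 5×16, cost 5·7·16 = 560; cumulative 1568. Total 1568.
Order ((A_1 A_2) A_3): (A_1 A_2): 5×7 by 7×9 → 5×9, cost 5·7·9 = 315; ((A_1 A_2) A_3): 5×9 by 9×16 → 5×16, cost 5·9·16 = 720; cumulative 1035. Total 1035.
Minimum: 1035.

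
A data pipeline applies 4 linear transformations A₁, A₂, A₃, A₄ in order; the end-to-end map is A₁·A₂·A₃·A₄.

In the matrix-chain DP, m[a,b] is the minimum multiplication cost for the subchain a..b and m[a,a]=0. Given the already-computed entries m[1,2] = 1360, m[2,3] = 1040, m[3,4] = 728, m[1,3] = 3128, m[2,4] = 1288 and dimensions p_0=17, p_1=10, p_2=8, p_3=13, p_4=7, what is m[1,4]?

2478

m[1,4] = min over k∈[1,3] of m[1,k]+m[k+1,4]+p_{0}·p_k·p_{4}.
k=1: 0 + 1288 + 17·10·7 = 2478; k=2: 1360 + 728 + 17·8·7 = 3040; k=3: 3128 + 0 + 17·13·7 = 4675.
Minimum: 2478 at k=1.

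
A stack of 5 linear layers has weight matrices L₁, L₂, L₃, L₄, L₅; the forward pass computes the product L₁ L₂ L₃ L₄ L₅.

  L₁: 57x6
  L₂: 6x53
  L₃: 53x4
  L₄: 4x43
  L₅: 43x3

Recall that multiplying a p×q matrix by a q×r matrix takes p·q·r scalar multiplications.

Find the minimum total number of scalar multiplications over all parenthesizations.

Adjacent pairs: L₁L₂ = 57·6·53 = 18126; L₂L₃ = 6·53·4 = 1272; L₃L₄ = 53·4·43 = 9116; L₄L₅ = 4·43·3 = 516.
Length 3: L₁..L₃: k=1: 0+1272+57·6·4=2640; k=2: 18126+0+57·53·4=30210 → min 2640 | L₂..L₄: k=2: 0+9116+6·53·43=22790; k=3: 1272+0+6·4·43=2304 → min 2304 | L₃..L₅: k=3: 0+516+53·4·3=1152; k=4: 9116+0+53·43·3=15953 → min 1152.
Length 4: L₁..L₄: k=1: 0+2304+57·6·43=17010; k=2: 18126+9116+57·53·43=157145; k=3: 2640+0+57·4·43=12444 → min 12444 | L₂..L₅: k=2: 0+1152+6·53·3=2106; k=3: 1272+516+6·4·3=1860; k=4: 2304+0+6·43·3=3078 → min 1860.
Length 5: L₁..L₅: k=1: 0+1860+57·6·3=2886; k=2: 18126+1152+57·53·3=28341; k=3: 2640+516+57·4·3=3840; k=4: 12444+0+57·43·3=19797 → min 2886.
Optimal order: (L₁ ((L₂ L₃) (L₄ L₅))) with cost 2886.

2886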